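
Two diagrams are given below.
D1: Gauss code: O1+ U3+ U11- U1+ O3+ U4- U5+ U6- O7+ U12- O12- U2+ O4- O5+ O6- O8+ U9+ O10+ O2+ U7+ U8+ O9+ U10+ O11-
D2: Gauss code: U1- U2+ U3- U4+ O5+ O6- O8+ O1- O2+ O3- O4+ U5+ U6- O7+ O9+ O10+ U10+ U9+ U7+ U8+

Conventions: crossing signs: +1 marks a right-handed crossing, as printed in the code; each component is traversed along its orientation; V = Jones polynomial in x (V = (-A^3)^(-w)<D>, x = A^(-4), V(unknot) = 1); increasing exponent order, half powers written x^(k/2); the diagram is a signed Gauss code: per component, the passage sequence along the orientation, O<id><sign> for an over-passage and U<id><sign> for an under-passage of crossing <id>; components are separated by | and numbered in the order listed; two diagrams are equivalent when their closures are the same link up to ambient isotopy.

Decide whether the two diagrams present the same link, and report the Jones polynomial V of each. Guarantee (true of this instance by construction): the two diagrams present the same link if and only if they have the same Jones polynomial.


equivalent: no
D1 (bracket -A^-12 + A^-8 - A^-4 + 2 - A^4 + A^8; 12 crossings at w = +4): V = x - x^2 + 2x^3 - x^4 + x^5 - x^6
D2 (bracket A^12; 10 crossings at w = +4): V = 1
key observation: 2 values of V(x) split the 2 diagrams


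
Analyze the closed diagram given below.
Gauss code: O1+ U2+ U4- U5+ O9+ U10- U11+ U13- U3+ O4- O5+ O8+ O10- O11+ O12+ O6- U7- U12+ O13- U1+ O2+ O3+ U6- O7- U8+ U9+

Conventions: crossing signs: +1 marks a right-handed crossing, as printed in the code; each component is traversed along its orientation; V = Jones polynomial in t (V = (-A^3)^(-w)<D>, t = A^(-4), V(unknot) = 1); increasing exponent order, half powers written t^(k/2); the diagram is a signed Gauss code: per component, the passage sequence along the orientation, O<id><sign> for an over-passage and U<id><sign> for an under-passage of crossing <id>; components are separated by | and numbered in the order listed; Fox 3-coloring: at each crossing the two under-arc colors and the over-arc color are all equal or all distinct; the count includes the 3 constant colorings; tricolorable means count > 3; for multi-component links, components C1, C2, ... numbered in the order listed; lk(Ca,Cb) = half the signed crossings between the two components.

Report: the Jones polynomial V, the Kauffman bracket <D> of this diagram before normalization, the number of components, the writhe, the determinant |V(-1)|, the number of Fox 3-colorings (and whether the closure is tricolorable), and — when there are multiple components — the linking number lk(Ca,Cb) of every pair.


V = t + t^3 - t^4
<D> = A^-7 - A^-3 - A^5 (w = +3)
1 component over 13 crossings, w = +3
9 Fox colorings among 3^13, |V(-1)| = 3: tricolorable
why: the span of V is 3, forcing >= 3 crossings in any diagram


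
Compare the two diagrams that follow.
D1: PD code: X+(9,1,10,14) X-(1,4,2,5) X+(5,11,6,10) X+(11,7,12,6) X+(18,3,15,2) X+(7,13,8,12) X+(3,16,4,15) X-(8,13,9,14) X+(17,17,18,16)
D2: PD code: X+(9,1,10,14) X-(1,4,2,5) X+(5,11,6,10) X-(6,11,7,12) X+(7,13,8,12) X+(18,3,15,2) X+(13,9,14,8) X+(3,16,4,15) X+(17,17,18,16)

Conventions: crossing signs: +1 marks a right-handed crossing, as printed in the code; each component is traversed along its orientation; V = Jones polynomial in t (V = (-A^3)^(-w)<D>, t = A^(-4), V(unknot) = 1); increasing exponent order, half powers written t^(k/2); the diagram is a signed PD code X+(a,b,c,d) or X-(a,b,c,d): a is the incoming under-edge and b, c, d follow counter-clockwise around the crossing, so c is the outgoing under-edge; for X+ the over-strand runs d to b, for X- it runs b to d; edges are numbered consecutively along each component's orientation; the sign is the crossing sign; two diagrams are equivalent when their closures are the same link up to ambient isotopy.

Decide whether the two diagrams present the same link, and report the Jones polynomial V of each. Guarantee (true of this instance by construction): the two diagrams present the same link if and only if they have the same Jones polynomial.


equivalent: yes
D1 (bracket -A^-11 + A^-7 - A^-3 + 2A + A^9; 9 crossings at w = +5): V = -t^(3/2) - 2t^(7/2) + t^(9/2) - t^(11/2) + t^(13/2)
D2 (bracket -A^-11 + A^-7 - A^-3 + 2A + A^9; 9 crossings at w = +5): V = -t^(3/2) - 2t^(7/2) + t^(9/2) - t^(11/2) + t^(13/2)
key observation: all 2 diagrams share one V(t), hence one class


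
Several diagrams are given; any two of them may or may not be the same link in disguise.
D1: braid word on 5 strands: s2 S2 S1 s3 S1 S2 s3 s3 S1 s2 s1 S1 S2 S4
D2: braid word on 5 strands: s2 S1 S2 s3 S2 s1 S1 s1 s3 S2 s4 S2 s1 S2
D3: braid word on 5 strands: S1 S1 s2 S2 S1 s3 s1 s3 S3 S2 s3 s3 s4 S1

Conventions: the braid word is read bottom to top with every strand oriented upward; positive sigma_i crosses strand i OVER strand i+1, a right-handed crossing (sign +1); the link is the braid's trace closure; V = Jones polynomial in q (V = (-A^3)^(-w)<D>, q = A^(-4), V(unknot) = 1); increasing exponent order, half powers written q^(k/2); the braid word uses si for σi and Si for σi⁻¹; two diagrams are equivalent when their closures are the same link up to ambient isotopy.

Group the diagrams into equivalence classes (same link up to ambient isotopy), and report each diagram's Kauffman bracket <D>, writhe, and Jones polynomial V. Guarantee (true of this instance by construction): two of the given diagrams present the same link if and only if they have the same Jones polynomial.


grouping into links: {D1, D3} | {D2}
V(D1) = -q^-3 + q^-2 - q^-1 + 3 - q + q^2 - q^3  (w -2, c 14, <D> = -A^-18 + A^-14 - A^-10 + 3A^-6 - A^-2 + A^2 - A^6)
V(D2) = q^-5 - 2q^-4 + 2q^-3 - 2q^-2 + 2q^-1 - 1 + q  (w 0, c 14, <D> = A^-4 - 1 + 2A^4 - 2A^8 + 2A^12 - 2A^16 + A^20)
V(D3) = -q^-3 + q^-2 - q^-1 + 3 - q + q^2 - q^3  [14 crossings, <D> = -A^-12 + A^-8 - A^-4 + 3 - A^4 + A^8 - A^12, w = 0]
why: 2 values of V(q) split the 3 diagrams


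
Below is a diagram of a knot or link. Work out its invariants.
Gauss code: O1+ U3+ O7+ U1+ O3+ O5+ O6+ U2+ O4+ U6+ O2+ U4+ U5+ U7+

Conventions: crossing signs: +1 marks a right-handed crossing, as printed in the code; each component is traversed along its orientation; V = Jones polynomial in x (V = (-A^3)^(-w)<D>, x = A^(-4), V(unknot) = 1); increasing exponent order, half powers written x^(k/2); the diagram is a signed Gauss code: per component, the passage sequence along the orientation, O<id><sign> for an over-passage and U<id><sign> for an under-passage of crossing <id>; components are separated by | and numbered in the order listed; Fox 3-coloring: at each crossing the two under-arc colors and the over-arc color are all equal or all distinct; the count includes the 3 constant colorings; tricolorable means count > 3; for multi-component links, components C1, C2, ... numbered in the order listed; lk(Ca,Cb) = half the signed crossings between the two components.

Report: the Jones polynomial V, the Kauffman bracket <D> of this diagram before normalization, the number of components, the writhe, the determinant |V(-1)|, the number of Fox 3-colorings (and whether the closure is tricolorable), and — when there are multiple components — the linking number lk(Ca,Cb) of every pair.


V = x^2 + 2x^4 - 2x^5 + x^6 - 2x^7 + x^8
<D> = -A^-11 + 2A^-7 - A^-3 + 2A - 2A^5 - A^13 (w = +7)
1 component over 7 crossings, w = +7
27 Fox colorings among 3^7, |V(-1)| = 9: tricolorable
why: w = +7 (over 7 crossings) is diagram-only; (-A^3)^(-7) removes it from V


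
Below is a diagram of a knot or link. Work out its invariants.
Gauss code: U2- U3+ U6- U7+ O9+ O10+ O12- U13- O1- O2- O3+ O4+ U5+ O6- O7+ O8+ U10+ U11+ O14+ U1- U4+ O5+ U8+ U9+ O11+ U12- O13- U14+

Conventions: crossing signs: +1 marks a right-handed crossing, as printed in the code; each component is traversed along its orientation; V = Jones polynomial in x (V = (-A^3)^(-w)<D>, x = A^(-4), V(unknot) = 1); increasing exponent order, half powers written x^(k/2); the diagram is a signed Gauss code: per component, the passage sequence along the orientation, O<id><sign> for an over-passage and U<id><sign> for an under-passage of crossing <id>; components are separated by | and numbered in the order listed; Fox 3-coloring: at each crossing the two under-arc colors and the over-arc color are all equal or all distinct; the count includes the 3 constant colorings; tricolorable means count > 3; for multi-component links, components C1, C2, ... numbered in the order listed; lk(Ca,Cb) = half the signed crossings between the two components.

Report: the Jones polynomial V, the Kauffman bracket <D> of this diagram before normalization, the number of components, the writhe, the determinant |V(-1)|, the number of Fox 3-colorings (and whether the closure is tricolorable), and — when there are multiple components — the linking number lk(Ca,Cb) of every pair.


V = x - x^2 + 2x^3 - x^4 + x^5 - x^6
<D> = -A^-12 + A^-8 - A^-4 + 2 - A^4 + A^8 (w = +4)
1 component over 14 crossings, w = +4
3 Fox colorings among 3^14, |V(-1)| = 7: not tricolorable
why: V spans 5 powers of x: at least 5 crossings in any diagram


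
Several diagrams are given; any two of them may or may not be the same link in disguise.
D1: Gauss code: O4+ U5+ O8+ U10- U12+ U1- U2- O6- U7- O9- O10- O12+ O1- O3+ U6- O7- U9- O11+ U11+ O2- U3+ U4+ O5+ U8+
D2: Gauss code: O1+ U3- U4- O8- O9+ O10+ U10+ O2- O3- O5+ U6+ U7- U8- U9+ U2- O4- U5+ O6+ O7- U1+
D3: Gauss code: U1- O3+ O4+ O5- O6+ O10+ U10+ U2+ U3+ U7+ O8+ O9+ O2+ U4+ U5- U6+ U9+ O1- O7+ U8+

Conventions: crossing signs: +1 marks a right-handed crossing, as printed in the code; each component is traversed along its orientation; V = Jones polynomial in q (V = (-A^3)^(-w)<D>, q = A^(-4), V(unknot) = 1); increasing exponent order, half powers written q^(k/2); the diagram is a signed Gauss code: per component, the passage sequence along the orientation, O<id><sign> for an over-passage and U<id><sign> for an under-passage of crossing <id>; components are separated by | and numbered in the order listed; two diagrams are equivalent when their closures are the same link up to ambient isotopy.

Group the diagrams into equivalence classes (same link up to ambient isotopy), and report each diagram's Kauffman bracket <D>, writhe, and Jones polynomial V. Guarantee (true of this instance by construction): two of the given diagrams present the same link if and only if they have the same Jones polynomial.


grouping into links: {D1} | {D2} | {D3}
V(D1) = -q^-3 + q^-2 - q^-1 + 3 - q + q^2 - q^3  (w 0, c 12, <D> = -A^-12 + A^-8 - A^-4 + 3 - A^4 + A^8 - A^12)
V(D2) = 1  (w 0, c 10, <D> = 1)
D3 (bracket -A^-6 + A^-2 - A^2 + 2A^6 - A^10 + A^14; 10 crossings at w = +6): V = q - q^2 + 2q^3 - q^4 + q^5 - q^6
why: 3 values of V(q) split the 3 diagrams


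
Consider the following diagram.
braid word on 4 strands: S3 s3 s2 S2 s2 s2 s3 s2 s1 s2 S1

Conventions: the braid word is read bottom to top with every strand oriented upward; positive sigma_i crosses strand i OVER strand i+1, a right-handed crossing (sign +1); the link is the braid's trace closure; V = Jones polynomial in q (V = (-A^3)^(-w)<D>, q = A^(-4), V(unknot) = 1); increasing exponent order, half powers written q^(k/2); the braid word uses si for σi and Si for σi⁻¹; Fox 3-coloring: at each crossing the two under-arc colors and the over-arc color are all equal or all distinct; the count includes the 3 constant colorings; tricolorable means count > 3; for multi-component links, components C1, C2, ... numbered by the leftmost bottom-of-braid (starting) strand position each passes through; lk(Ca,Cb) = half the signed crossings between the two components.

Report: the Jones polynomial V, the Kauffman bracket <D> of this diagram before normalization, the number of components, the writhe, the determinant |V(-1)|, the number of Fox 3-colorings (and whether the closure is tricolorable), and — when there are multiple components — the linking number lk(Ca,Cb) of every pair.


V(q) = q + q^3 - q^4
bracket: A^-1 - A^3 - A^11, w = +5
1 component, writhe +5, over 11 crossings
det 3, colorings 9 of 3^11 — tricolorable
observation: det 3 = |V(-1)|; divisible by 3, so tricolorable


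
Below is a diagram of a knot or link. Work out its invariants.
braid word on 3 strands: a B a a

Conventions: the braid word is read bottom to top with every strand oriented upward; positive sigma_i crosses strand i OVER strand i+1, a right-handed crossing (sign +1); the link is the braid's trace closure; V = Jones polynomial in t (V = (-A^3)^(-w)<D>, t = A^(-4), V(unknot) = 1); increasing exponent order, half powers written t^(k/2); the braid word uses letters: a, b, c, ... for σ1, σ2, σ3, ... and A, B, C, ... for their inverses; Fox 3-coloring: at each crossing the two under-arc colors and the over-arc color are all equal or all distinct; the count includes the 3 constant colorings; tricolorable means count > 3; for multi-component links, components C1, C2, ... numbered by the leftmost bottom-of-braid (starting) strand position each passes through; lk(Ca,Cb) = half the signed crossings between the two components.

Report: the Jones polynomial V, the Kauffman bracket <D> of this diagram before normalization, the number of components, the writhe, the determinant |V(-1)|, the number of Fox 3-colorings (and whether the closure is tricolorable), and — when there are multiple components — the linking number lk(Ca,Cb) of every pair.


V(t) = t + t^3 - t^4
bracket: -A^-10 + A^-6 + A^2, w = +2
1 component, writhe +2, over 4 crossings
det 3, colorings 9 of 3^4 — tricolorable
observation: V spans 3 powers of t: at least 3 crossings in any diagram


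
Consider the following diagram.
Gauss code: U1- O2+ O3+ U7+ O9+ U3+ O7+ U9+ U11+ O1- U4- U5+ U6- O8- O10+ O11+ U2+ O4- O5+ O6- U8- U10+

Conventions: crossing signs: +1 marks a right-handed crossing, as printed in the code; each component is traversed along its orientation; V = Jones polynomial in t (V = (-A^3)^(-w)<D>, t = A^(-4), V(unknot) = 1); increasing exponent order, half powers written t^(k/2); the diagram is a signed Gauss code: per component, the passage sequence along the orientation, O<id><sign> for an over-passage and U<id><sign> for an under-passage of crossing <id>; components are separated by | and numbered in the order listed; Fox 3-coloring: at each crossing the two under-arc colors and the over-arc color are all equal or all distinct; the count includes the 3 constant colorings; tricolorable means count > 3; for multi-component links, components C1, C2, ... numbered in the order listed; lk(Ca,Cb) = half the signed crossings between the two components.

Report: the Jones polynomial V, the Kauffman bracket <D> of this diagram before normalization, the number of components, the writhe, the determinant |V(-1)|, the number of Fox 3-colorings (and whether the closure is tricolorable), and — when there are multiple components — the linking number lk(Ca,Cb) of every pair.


V = t^-1 - 1 + 2t - 3t^2 + 3t^3 - 2t^4 + 2t^5 - t^6
<D> = A^-15 - 2A^-11 + 2A^-7 - 3A^-3 + 3A - 2A^5 + A^9 - A^13 (w = +3)
1 component over 11 crossings, w = +3
9 Fox colorings among 3^11, |V(-1)| = 15: tricolorable
why: w = +3 shifts under R1 moves; the (-A^3)^(-3) factor cancels that in V


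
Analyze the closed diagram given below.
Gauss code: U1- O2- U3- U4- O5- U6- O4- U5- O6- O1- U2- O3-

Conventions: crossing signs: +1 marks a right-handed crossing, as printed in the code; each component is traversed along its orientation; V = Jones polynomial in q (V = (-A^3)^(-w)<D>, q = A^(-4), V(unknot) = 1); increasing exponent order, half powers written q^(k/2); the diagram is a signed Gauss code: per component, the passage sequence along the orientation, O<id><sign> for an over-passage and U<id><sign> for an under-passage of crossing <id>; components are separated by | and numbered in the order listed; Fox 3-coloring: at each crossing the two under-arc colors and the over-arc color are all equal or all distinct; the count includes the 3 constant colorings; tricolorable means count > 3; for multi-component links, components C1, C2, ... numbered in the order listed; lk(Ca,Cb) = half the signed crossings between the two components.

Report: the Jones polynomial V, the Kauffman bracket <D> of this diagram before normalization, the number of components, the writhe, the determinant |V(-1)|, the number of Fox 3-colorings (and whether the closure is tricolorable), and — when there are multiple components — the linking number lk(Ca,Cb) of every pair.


V(q) = q^-8 - 2q^-7 + q^-6 - 2q^-5 + 2q^-4 + q^-2
bracket: A^-10 + 2A^-2 - 2A^2 + A^6 - 2A^10 + A^14, w = -6
1 component, writhe -6, over 6 crossings
det 9, colorings 27 of 3^6 — tricolorable
observation: w = -6 shifts under R1 moves; the (-A^3)^(6) factor cancels that in V


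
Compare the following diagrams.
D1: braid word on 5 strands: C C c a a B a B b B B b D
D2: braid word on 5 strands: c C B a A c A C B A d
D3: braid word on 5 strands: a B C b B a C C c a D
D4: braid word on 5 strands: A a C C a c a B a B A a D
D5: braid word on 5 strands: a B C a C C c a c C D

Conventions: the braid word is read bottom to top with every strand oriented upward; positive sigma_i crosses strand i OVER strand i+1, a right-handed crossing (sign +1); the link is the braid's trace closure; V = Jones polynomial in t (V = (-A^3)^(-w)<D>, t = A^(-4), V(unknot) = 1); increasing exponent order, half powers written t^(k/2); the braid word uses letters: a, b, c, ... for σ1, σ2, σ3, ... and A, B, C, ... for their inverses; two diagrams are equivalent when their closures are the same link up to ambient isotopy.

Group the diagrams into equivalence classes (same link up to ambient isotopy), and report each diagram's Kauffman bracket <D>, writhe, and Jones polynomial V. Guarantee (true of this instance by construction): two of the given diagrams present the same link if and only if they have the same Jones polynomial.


classes: {D1, D4} | {D2} | {D3, D5}
V(D1) = -t^(-3/2) + t^(-1/2) - 2t^(1/2) + t^(3/2) - 2t^(5/2) + t^(7/2)  [13 crossings, <D> = -A^-17 + 2A^-13 - A^-9 + 2A^-5 - A^-1 + A^3, w = -1]
V(D2) = t^(-9/2) - t^(-5/2) - t^(-3/2) - t^(-1/2)  (w -3, c 11, <D> = A^-7 + A^-3 + A - A^9)
V(D3) = -t^(-3/2) - 2t^(1/2) + t^(3/2) - t^(5/2) + t^(7/2)  (w -1, c 11, <D> = -A^-17 + A^-13 - A^-9 + 2A^-5 + A^3)
V(D4) = -t^(-3/2) + t^(-1/2) - 2t^(1/2) + t^(3/2) - 2t^(5/2) + t^(7/2)  [13 crossings, <D> = -A^-17 + 2A^-13 - A^-9 + 2A^-5 - A^-1 + A^3, w = -1]
V(D5) = -t^(-3/2) - 2t^(1/2) + t^(3/2) - t^(5/2) + t^(7/2)  (w -1, c 11, <D> = -A^-17 + A^-13 - A^-9 + 2A^-5 + A^3)
note: 3 values of V(t) split the 5 diagrams


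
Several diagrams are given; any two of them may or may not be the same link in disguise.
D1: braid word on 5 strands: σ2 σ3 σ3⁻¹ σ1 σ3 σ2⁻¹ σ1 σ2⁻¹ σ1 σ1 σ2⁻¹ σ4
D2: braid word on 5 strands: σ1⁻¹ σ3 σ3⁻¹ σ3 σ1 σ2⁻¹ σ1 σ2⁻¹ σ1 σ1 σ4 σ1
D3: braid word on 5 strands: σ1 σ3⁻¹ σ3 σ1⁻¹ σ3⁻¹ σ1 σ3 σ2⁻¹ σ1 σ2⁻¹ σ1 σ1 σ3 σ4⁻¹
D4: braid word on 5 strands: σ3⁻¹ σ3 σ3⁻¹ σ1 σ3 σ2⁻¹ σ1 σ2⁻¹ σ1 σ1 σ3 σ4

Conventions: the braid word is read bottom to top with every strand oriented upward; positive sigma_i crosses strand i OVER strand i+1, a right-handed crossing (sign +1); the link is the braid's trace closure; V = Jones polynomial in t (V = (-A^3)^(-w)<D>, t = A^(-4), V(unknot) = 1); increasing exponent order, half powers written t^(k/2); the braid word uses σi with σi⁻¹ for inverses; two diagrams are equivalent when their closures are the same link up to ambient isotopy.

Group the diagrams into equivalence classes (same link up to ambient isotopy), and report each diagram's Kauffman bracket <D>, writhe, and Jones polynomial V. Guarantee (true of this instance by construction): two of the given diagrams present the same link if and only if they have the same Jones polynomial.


equivalence classes: {D1, D2, D3, D4}
D1 (bracket A^-8 - 2A^-4 + 2 - 2A^4 + 2A^8 - A^12 + A^16; 12 crossings at w = +4): V = t^-1 - 1 + 2t - 2t^2 + 2t^3 - 2t^4 + t^5
D2 (bracket A^-8 - 2A^-4 + 2 - 2A^4 + 2A^8 - A^12 + A^16; 12 crossings at w = +4): V = t^-1 - 1 + 2t - 2t^2 + 2t^3 - 2t^4 + t^5
V(D3) = t^-1 - 1 + 2t - 2t^2 + 2t^3 - 2t^4 + t^5  [14 crossings, <D> = A^-14 - 2A^-10 + 2A^-6 - 2A^-2 + 2A^2 - A^6 + A^10, w = +2]
D4 (bracket A^-8 - 2A^-4 + 2 - 2A^4 + 2A^8 - A^12 + A^16; 12 crossings at w = +4): V = t^-1 - 1 + 2t - 2t^2 + 2t^3 - 2t^4 + t^5
observation: all 4 diagrams share one V(t), hence one class


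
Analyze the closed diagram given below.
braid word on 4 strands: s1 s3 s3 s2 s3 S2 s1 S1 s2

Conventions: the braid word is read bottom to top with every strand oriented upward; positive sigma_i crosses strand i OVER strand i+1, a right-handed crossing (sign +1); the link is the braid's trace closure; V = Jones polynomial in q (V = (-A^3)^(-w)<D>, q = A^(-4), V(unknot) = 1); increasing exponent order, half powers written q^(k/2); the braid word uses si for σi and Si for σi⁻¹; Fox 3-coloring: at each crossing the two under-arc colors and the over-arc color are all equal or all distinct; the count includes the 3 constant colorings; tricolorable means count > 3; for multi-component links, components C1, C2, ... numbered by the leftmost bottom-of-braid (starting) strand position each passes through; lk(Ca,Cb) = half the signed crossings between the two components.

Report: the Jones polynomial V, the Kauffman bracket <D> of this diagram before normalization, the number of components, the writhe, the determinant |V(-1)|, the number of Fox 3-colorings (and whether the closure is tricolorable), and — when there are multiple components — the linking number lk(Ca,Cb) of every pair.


V = q + q^3 - q^4
<D> = A^-1 - A^3 - A^11 (w = +5)
1 component over 9 crossings, w = +5
9 Fox colorings among 3^9, |V(-1)| = 3: tricolorable
why: w = +5 shifts under R1 moves; the (-A^3)^(-5) factor cancels that in V


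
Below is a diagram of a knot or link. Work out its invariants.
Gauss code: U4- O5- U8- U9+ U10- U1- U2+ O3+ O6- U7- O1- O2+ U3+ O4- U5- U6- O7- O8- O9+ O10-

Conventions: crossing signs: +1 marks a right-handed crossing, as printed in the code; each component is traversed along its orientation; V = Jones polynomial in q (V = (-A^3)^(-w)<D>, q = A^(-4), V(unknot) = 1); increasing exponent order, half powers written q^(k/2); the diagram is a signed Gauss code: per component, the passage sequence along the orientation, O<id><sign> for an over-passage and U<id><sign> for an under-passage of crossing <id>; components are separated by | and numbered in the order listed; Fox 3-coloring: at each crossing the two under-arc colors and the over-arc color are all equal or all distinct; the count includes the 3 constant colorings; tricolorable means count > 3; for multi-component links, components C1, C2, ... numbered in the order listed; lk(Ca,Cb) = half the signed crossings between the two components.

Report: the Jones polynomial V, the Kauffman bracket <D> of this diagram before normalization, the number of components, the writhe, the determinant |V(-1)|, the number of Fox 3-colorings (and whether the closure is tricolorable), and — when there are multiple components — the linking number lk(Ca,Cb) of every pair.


Jones polynomial: V(q) = -q^-6 + q^-5 - q^-4 + 2q^-3 - q^-2 + q^-1
<D> = A^-8 - A^-4 + 2 - A^4 + A^8 - A^12; writhe -4
components 1, writhe -4 (10 crossings)
3-colorings: 3 of 3^10, det 7 — not tricolorable
note: V spans 5 powers of q: at least 5 crossings in any diagram


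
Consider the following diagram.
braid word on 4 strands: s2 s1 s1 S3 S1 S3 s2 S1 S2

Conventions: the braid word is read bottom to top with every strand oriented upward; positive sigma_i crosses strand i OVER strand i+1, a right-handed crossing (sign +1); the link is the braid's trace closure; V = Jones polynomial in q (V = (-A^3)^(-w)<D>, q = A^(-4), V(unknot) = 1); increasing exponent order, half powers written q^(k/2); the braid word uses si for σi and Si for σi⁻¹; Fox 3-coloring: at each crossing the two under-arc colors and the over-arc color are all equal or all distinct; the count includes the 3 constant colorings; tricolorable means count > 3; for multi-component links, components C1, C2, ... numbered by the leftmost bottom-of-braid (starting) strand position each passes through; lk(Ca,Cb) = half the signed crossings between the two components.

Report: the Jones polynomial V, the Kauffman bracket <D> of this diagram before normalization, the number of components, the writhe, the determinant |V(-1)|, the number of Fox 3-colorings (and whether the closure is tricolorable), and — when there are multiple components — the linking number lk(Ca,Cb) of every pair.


Jones polynomial: V(q) = q^-3 + q^-2 + q^-1 + 1
<D> = -A^-3 - A - A^5 - A^9; writhe -1
components 3, writhe -1 (9 crossings)
linking number lk(C1,C2) = 0
lk(C1,C3): -1
lk(C2,C3) = 0
3-colorings: 9 of 3^9, det 0 — tricolorable
note: span 3 respects span(V) <= c + mu - 1 = 11 for this 3-component diagram


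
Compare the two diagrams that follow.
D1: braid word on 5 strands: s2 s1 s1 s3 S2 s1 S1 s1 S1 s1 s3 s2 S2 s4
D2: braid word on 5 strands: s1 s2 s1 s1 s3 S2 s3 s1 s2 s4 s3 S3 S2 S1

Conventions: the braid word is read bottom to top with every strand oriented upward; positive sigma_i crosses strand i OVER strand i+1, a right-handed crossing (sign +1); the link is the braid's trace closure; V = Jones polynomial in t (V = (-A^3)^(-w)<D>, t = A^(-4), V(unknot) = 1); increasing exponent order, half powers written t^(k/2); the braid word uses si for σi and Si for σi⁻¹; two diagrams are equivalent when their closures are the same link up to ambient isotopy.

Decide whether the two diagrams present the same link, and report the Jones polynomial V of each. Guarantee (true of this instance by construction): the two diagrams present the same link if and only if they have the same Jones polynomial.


equivalent: yes
V(D1) = t - t^2 + 2t^3 - t^4 + t^5 - t^6  (w +6, c 14, <D> = -A^-6 + A^-2 - A^2 + 2A^6 - A^10 + A^14)
V(D2) = t - t^2 + 2t^3 - t^4 + t^5 - t^6  (w +6, c 14, <D> = -A^-6 + A^-2 - A^2 + 2A^6 - A^10 + A^14)
why: all 2 diagrams share one V(t), hence one class


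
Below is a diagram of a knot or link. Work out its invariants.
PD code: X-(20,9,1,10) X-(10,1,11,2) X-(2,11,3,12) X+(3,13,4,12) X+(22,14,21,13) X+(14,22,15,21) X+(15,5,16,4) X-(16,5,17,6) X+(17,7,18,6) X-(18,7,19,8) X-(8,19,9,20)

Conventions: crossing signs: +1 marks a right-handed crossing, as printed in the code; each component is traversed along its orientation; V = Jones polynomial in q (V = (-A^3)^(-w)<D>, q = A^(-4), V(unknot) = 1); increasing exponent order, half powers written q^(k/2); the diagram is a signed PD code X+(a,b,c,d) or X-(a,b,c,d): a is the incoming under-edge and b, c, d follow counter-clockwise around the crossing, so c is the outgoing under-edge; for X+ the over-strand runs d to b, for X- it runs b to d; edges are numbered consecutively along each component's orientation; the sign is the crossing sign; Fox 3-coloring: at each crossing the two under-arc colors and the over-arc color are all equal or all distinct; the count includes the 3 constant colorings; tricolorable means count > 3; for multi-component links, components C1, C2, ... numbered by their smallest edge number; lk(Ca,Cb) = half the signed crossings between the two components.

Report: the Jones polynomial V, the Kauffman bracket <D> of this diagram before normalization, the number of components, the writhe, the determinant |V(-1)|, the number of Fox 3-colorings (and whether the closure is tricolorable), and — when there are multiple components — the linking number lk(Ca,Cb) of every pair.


V(q) = q^(-7/2) - q^(-5/2) + q^(-3/2) - 2q^(-1/2) - q^(3/2)
bracket: A^-9 + 2A^-1 - A^3 + A^7 - A^11, w = -1
2 components, writhe -1, over 11 crossings
lk(C1,C2) = +1
det 6, colorings 9 of 3^11 — tricolorable
observation: |V(-1)| = 6: so tricolorable, since 3 divides 6


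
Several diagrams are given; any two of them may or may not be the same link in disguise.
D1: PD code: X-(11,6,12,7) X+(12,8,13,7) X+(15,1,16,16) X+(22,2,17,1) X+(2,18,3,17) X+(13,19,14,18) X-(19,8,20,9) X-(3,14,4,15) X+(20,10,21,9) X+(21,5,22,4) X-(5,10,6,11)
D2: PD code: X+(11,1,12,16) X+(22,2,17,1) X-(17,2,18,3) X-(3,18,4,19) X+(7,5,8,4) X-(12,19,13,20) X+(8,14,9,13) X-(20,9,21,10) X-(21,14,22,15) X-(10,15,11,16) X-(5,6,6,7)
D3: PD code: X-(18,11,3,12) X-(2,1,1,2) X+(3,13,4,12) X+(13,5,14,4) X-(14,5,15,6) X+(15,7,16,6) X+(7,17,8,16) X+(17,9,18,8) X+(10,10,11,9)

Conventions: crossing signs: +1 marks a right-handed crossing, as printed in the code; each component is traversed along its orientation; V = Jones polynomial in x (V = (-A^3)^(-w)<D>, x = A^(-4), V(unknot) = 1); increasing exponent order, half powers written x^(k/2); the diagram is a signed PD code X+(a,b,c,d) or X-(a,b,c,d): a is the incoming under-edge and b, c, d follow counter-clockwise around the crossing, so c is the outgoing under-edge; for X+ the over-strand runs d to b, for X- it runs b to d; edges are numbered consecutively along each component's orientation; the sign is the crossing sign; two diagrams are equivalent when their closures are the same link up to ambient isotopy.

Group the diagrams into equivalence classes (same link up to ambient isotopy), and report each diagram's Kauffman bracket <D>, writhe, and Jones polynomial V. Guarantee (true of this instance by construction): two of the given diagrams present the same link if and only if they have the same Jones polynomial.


classes: {D1} | {D2} | {D3}
V(D1) = -x^(1/2) + x^(3/2) - x^(5/2) - x^(9/2)  [11 crossings, <D> = A^-9 + A^-1 - A^3 + A^7, w = +3]
D2 (bracket A^-7 - A^-3 + A + A^9; 11 crossings at w = -3): V = -x^(-9/2) - x^(-5/2) + x^(-3/2) - x^(-1/2)
V(D3) = -x^(1/2) - x^(3/2) - x^(5/2) + x^(9/2)  (w +3, c 9, <D> = -A^-9 + A^-1 + A^3 + A^7)
insight: 3 values of V(x) split the 3 diagrams


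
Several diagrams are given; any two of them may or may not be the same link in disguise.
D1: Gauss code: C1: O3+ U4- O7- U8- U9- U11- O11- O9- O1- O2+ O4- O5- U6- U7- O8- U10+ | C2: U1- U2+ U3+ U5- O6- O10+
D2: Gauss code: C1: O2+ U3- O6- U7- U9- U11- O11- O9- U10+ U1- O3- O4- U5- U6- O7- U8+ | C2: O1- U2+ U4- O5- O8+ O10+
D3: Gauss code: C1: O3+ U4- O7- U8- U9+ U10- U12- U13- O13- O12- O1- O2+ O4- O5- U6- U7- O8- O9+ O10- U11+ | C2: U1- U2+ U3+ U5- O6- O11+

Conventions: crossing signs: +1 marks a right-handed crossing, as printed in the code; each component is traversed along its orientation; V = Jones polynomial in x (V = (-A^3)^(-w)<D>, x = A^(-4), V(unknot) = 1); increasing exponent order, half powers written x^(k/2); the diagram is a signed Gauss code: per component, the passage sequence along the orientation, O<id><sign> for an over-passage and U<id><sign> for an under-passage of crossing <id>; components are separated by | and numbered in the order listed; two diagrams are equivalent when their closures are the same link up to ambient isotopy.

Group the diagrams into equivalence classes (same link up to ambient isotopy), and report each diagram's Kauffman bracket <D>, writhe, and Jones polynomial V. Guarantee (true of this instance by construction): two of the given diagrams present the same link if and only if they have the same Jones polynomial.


classes: {D1, D2, D3}
V(D1) = x^(-11/2) - x^(-9/2) + x^(-7/2) - 2x^(-5/2) + x^(-3/2) - 2x^(-1/2)  [11 crossings, <D> = 2A^-13 - A^-9 + 2A^-5 - A^-1 + A^3 - A^7, w = -5]
D2 (bracket 2A^-13 - A^-9 + 2A^-5 - A^-1 + A^3 - A^7; 11 crossings at w = -5): V = x^(-11/2) - x^(-9/2) + x^(-7/2) - 2x^(-5/2) + x^(-3/2) - 2x^(-1/2)
D3 (bracket 2A^-13 - A^-9 + 2A^-5 - A^-1 + A^3 - A^7; 13 crossings at w = -5): V = x^(-11/2) - x^(-9/2) + x^(-7/2) - 2x^(-5/2) + x^(-3/2) - 2x^(-1/2)
note: all 3 diagrams share one V(x), hence one class


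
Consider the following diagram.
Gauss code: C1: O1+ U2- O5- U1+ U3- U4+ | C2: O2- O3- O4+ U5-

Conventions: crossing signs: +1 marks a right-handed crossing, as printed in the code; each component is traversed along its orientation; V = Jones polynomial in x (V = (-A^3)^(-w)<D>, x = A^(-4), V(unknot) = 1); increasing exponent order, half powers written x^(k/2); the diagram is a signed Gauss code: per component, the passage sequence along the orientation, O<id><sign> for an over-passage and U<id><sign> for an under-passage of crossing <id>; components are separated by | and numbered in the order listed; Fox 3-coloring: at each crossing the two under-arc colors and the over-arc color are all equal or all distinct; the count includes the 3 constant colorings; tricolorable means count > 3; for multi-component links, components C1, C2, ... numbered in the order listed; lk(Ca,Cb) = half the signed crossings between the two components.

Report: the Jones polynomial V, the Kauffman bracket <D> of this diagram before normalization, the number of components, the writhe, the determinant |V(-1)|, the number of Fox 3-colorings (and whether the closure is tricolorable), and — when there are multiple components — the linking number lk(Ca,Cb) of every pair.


V(x) = -x^(-5/2) - x^(-1/2)
bracket: A^-1 + A^7, w = -1
2 components, writhe -1, over 5 crossings
lk(C1,C2) = -1
det 2, colorings 3 of 3^5 — not tricolorable
observation: summing lk over 1 pair gives -1


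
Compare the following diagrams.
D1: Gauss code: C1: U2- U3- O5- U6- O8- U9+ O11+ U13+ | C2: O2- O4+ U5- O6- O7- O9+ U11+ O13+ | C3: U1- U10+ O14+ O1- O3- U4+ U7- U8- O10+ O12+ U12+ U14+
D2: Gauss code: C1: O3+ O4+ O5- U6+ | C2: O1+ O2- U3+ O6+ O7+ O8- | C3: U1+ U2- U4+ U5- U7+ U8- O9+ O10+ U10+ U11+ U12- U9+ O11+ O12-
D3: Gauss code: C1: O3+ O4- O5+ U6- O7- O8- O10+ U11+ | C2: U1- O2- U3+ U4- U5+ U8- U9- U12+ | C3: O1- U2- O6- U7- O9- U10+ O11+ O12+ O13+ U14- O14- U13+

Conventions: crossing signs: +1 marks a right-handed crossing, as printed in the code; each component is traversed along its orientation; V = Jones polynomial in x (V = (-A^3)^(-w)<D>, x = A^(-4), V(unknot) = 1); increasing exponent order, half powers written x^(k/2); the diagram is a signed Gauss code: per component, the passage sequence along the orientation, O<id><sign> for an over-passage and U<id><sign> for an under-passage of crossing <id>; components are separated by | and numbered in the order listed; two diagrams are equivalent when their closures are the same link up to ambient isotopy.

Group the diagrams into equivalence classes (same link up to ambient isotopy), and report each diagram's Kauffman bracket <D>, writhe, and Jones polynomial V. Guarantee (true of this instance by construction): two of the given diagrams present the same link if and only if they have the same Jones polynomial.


grouping into links: {D1, D3} | {D2}
V(D1) = x^-3 + x^-2 + x^-1 + 1  (w 0, c 14, <D> = 1 + A^4 + A^8 + A^12)
V(D2) = 1 + x + x^2 + x^3  (w +4, c 12, <D> = 1 + A^4 + A^8 + A^12)
V(D3) = x^-3 + x^-2 + x^-1 + 1  [14 crossings, <D> = A^-6 + A^-2 + A^2 + A^6, w = -2]
why: 2 values of V(x) split the 3 diagrams


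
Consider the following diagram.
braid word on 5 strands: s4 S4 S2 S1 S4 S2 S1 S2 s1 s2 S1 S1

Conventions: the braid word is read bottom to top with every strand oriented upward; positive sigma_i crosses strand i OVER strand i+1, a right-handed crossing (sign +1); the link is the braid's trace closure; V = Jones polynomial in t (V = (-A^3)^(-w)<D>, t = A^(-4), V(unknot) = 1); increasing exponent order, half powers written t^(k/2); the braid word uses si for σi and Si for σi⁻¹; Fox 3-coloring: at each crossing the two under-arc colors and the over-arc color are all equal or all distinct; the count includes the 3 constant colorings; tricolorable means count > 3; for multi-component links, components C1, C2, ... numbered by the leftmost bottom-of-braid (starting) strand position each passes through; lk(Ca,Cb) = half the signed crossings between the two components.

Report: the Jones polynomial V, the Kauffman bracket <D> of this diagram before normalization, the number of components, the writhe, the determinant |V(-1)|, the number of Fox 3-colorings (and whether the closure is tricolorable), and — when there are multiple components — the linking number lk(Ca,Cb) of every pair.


V = t^-6 + t^-3 + t^-2 + t^-1
<D> = A^-14 + A^-10 + A^-6 + A^6 (w = -6)
3 components over 12 crossings, w = -6
lk(C1,C2): -2
lk(C1,C3) = 0
linking number lk(C2,C3) = 0
9 Fox colorings among 3^12, |V(-1)| = 0: tricolorable
why: w = -6 (over 12 crossings) is diagram-only; (-A^3)^(6) removes it from V


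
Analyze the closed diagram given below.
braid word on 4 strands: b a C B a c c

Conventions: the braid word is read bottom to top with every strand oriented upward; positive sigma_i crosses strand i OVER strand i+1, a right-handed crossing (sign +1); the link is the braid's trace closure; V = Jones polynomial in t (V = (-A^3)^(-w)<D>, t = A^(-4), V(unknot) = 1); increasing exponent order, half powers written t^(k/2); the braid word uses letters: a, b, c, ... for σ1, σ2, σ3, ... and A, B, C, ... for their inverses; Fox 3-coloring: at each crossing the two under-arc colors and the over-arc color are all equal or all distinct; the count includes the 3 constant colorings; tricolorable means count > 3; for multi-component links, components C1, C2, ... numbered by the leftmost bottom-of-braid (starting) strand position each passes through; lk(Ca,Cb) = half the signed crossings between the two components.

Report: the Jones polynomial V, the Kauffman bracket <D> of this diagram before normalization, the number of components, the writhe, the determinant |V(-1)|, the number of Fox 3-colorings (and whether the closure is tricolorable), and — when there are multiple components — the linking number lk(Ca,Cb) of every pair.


V = t + t^3 - t^4
<D> = A^-7 - A^-3 - A^5 (w = +3)
1 component over 7 crossings, w = +3
9 Fox colorings among 3^7, |V(-1)| = 3: tricolorable
why: w = +3 (over 7 crossings) is diagram-only; (-A^3)^(-3) removes it from V


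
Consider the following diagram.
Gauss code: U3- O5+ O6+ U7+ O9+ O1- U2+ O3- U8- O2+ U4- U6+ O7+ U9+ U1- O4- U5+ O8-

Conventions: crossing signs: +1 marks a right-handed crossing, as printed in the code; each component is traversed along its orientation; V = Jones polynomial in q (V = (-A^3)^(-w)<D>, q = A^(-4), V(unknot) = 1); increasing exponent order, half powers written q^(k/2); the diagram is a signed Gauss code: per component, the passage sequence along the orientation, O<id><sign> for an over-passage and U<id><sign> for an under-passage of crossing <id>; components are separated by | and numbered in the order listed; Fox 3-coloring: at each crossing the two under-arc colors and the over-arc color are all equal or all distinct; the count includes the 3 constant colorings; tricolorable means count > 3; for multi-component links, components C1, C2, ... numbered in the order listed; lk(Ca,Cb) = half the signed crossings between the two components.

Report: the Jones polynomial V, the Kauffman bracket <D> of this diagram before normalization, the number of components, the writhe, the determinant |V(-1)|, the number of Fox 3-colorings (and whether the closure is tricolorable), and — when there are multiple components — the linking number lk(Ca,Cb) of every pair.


V = q^-2 - q^-1 + 2 - 2q + q^2 - q^3 + q^4
<D> = -A^-13 + A^-9 - A^-5 + 2A^-1 - 2A^3 + A^7 - A^11 (w = +1)
1 component over 9 crossings, w = +1
9 Fox colorings among 3^9, |V(-1)| = 9: tricolorable
why: w = +1 (over 9 crossings) is diagram-only; (-A^3)^(-1) removes it from V


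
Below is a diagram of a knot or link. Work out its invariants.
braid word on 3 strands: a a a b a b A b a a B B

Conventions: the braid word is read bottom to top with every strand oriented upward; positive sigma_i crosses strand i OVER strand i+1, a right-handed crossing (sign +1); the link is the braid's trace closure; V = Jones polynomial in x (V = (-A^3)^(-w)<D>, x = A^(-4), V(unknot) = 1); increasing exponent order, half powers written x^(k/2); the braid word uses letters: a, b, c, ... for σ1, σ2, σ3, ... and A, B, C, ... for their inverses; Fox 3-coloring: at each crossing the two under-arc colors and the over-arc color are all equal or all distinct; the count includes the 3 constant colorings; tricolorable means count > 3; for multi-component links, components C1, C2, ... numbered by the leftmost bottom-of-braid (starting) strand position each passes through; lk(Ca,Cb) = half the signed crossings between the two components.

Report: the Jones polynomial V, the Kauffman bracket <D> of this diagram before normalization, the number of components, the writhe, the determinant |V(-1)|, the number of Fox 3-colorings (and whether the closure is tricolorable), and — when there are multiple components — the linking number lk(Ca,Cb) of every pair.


V = 2x^2 - 2x^3 + 5x^4 - 5x^5 + 6x^6 - 5x^7 + 4x^8 - 2x^9 + x^10
<D> = A^-22 - 2A^-18 + 4A^-14 - 5A^-10 + 6A^-6 - 5A^-2 + 5A^2 - 2A^6 + 2A^10 (w = +6)
3 components over 12 crossings, w = +6
lk(C1,C2): +3
lk(C1,C3) = 0
linking number lk(C2,C3) = 0
3 Fox colorings among 3^12, |V(-1)| = 32: not tricolorable
why: summing lk over 3 pairs gives +3
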